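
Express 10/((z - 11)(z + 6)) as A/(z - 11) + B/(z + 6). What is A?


Step 1: Multiply both sides by (z - 11) and set z = 11
Step 2: A = 10 / (11 + 6)
Step 3: A = 10 / 17
Step 4: A = 10/17

10/17


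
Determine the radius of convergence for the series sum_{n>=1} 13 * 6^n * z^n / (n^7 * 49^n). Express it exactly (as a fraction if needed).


Step 1: General term a_n = 13 * 6^n / (n^7 * 49^n)
Step 2: By the root test, |a_n|^(1/n) = 13^(1/n) * 6 / (n^(7/n) * 49) -> 6/49 as n -> infinity (since 13^(1/n) -> 1 and n^(7/n) -> 1)
Step 3: R = 1/lim|a_n|^(1/n) = 49/6

49/6


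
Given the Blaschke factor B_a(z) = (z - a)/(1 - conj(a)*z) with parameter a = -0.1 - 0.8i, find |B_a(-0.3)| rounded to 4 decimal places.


Step 1: Numerator z0 - a = -0.3 - (-0.1 - 0.8i) = -0.2 + 0.8i
Step 2: Denominator 1 - conj(a)*z0 = 1 - (-0.1 + 0.8i)*(-0.3) = 0.97 + 0.24i
Step 3: |z0 - a|^2 = (-0.2)^2 + 0.8^2 = 0.68; |1 - conj(a)*z0|^2 = 0.97^2 + 0.24^2 = 0.9985
Step 4: |B_a(-0.3)| = sqrt(0.68 / 0.9985) = sqrt(0.681022)
Step 5: = 0.8252

0.8252


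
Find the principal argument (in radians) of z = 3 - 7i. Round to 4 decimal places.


Step 1: z = 3 - 7i
Step 2: arg(z) = atan2(-7, 3)
Step 3: arg(z) = -1.1659

-1.1659


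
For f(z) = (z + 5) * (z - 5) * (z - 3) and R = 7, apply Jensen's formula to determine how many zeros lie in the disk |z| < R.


Jensen's formula: (1/2pi)*integral log|f(Re^it)|dt = log|f(0)| + sum_{|a_k|<R} log(R/|a_k|)
Step 1: f(0) = 5 * (-5) * (-3) = 75
Step 2: log|f(0)| = log|-5| + log|5| + log|3| = 4.3175
Step 3: Zeros inside |z| < 7: -5, 5, 3
Step 4: Jensen sum = log(7/5) + log(7/5) + log(7/3) = 1.5202
Step 5: n(R) = number of terms in the Jensen sum = count of zeros inside |z| < 7 = 3

3


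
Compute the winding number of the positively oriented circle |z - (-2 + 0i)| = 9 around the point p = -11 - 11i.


Step 1: Center c = (-2, 0), radius = 9
Step 2: |p - c|^2 = (-9)^2 + (-11)^2 = 202
Step 3: r^2 = 81
Step 4: |p-c| > r so winding number = 0

0


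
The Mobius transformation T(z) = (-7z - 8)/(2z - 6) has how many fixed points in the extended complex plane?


Step 1: Fixed points satisfy T(z) = z
Step 2: 2z^2 + z + 8 = 0
Step 3: Discriminant = 1^2 - 4*2*8 = -63
Step 4: Number of fixed points = 2

2


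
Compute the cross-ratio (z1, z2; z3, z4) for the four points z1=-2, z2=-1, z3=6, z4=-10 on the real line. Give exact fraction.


Step 1: (z1-z3)(z2-z4) = (-8) * 9 = -72
Step 2: (z1-z4)(z2-z3) = 8 * (-7) = -56
Step 3: Cross-ratio = 72/56 = 9/7

9/7


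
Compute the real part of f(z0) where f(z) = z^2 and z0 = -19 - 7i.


Step 1: z0 = -19 - 7i
Step 2: z0^2 = (-19)^2 - (-7)^2 + 266i
Step 3: real part = 361 - 49 = 312

312


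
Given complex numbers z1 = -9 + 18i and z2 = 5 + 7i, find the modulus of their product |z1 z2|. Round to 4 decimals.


Step 1: |z1| = sqrt((-9)^2 + 18^2) = sqrt(405)
Step 2: |z2| = sqrt(5^2 + 7^2) = sqrt(74)
Step 3: |z1*z2| = |z1|*|z2| = sqrt(405) * sqrt(74) = sqrt(405 * 74) = sqrt(29970)
Step 4: = 173.1185

173.1185


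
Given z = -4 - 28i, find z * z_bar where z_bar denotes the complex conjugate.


Step 1: conj(z) = -4 + 28i
Step 2: z * conj(z) = (-4)^2 + (-28)^2
Step 3: = 16 + 784 = 800

800


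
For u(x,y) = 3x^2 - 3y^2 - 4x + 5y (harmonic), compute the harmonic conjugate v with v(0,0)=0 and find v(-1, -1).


Step 1: v_x = -u_y = 6y - 5
Step 2: v_y = u_x = 6x - 4
Step 3: v = 6xy - 5x - 4y + C
Step 4: v(0,0) = 0 => C = 0
Step 5: v(-1, -1) = 15

15


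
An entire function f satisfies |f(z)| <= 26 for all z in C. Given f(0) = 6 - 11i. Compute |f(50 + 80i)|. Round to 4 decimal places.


Step 1: By Liouville's theorem, a bounded entire function is constant.
Step 2: f(z) = f(0) = 6 - 11i for all z.
Step 3: |f(w)| = |6 - 11i| = sqrt(36 + 121)
Step 4: = 12.53

12.53


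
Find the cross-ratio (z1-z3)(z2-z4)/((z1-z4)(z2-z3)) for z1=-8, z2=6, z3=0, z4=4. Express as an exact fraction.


Step 1: (z1-z3)(z2-z4) = (-8) * 2 = -16
Step 2: (z1-z4)(z2-z3) = (-12) * 6 = -72
Step 3: Cross-ratio = 16/72 = 2/9

2/9


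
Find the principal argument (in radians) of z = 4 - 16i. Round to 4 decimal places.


Step 1: z = 4 - 16i
Step 2: arg(z) = atan2(-16, 4)
Step 3: arg(z) = -1.3258

-1.3258


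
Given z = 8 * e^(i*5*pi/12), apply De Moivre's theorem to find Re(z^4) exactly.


Step 1: By De Moivre's theorem, z^4 = 8^4 * e^(i*4*5*pi/12) = 4096 * (cos(5*pi/3) + i*sin(5*pi/3))
Step 2: |z|^4 = 8^4 = 4096
Step 3: The angle 5*pi/3 already lies in [0, 2*pi)
Step 4: cos(5*pi/3) = 1/2
Step 5: Re(z^4) = 4096 * 1/2 = 2048

2048


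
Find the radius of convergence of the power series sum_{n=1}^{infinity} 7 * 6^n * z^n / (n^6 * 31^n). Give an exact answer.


Step 1: General term a_n = 7 * 6^n / (n^6 * 31^n)
Step 2: By the root test, |a_n|^(1/n) = 7^(1/n) * 6 / (n^(6/n) * 31) -> 6/31 as n -> infinity (since 7^(1/n) -> 1 and n^(6/n) -> 1)
Step 3: R = 1/lim|a_n|^(1/n) = 31/6

31/6


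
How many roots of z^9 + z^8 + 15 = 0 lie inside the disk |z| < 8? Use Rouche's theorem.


Step 1: On |z| = 8 the three terms have sizes |z^9| = 8^9 = 134217728, |z^8| = 8^8 = 16777216, |15| = 15
Step 2: The dominant term is g(z) = z^9; let h(z) = z^8 + 15 so f = g + h
Step 3: On |z| = 8: |g| = 134217728 and |h| <= 16777216 + 15 = 16777231
Step 4: Since 134217728 > 16777231, |h| < |g| on |z| = 8, so by Rouche f has the same number of zeros as g inside |z| < 8
Step 5: g(z) = z^9 has 9 zeros (all at the origin) inside |z| < 8. Answer = 9

9


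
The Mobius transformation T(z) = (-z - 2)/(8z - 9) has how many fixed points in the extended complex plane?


Step 1: Fixed points satisfy T(z) = z
Step 2: 8z^2 - 8z + 2 = 0
Step 3: Discriminant = (-8)^2 - 4*8*2 = 0
Step 4: Number of fixed points = 1

1


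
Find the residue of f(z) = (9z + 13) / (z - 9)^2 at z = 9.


Step 1: Pole of order 2 at z = 9
Step 2: Res = lim d/dz [(z - 9)^2 * f(z)] as z -> 9
Step 3: (z - 9)^2 * f(z) = 9z + 13
Step 4: d/dz[9z + 13] = 9

9


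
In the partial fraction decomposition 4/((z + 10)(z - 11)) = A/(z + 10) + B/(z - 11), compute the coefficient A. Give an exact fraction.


Step 1: Multiply both sides by (z + 10) and set z = -10
Step 2: A = 4 / (-10 - 11)
Step 3: A = 4 / (-21)
Step 4: A = -4/21

-4/21


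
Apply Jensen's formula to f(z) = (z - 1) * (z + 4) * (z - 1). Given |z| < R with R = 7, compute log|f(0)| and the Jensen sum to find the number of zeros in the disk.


Jensen's formula: (1/2pi)*integral log|f(Re^it)|dt = log|f(0)| + sum_{|a_k|<R} log(R/|a_k|)
Step 1: f(0) = (-1) * 4 * (-1) = 4
Step 2: log|f(0)| = log|1| + log|-4| + log|1| = 1.3863
Step 3: Zeros inside |z| < 7: 1, -4, 1
Step 4: Jensen sum = log(7/1) + log(7/4) + log(7/1) = 4.4514
Step 5: n(R) = number of terms in the Jensen sum = count of zeros inside |z| < 7 = 3

3


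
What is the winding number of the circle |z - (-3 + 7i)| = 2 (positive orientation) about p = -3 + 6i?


Step 1: Center c = (-3, 7), radius = 2
Step 2: |p - c|^2 = 0^2 + (-1)^2 = 1
Step 3: r^2 = 4
Step 4: |p-c| < r so winding number = 1

1


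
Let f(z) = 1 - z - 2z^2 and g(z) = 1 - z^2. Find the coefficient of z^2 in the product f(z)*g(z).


Step 1: z^2 term in f*g comes from: (1)*(-z^2) + (-z)*(0) + (-2z^2)*(1)
Step 2: = -1 + 0 - 2
Step 3: = -3

-3


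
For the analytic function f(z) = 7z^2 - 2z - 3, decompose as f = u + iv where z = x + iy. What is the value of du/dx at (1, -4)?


Step 1: f(z) = 7(x+iy)^2 - 2(x+iy) - 3
Step 2: u = 7(x^2 - y^2) - 2x - 3
Step 3: u_x = 14x - 2
Step 4: At (1, -4): u_x = 14 - 2 = 12

12


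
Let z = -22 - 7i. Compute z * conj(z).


Step 1: conj(z) = -22 + 7i
Step 2: z * conj(z) = (-22)^2 + (-7)^2
Step 3: = 484 + 49 = 533

533


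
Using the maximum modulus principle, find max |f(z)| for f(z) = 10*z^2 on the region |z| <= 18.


Step 1: On |z| = 18, |f(z)| = 10 * |z|^2 = 10 * 18^2
Step 2: By maximum modulus principle, maximum is on boundary.
Step 3: Maximum = 10 * 324 = 3240

3240


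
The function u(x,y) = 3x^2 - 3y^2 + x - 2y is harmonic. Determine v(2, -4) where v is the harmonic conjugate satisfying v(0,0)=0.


Step 1: v_x = -u_y = 6y + 2
Step 2: v_y = u_x = 6x + 1
Step 3: v = 6xy + 2x + y + C
Step 4: v(0,0) = 0 => C = 0
Step 5: v(2, -4) = -48

-48


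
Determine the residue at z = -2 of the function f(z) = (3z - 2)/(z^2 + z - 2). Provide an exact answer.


Step 1: Q(z) = z^2 + z - 2 = (z + 2)(z - 1)
Step 2: Q'(z) = 2z + 1
Step 3: Q'(-2) = -3, P(-2) = -8
Step 4: Res = P(-2)/Q'(-2) = -8/(-3) = 8/3

8/3


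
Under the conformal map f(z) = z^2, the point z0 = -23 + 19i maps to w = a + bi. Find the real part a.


Step 1: z0 = -23 + 19i
Step 2: z0^2 = (-23)^2 - 19^2 - 874i
Step 3: real part = 529 - 361 = 168

168


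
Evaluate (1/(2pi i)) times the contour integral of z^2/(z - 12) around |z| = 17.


Step 1: f(z) = z^2, a = 12 is inside |z| = 17
Step 2: By Cauchy integral formula: (1/(2pi*i)) * integral = f(a)
Step 3: f(12) = 12^2 = 144

144


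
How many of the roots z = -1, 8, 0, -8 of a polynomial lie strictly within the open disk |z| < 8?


Step 1: Check each root:
  z = -1: |-1| = 1 < 8
  z = 8: |8| = 8 >= 8
  z = 0: |0| = 0 < 8
  z = -8: |-8| = 8 >= 8
Step 2: Count = 2

2


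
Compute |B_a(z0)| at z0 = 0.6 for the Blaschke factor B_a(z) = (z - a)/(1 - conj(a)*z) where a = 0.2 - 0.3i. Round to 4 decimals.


Step 1: Numerator z0 - a = 0.6 - (0.2 - 0.3i) = 0.4 + 0.3i
Step 2: Denominator 1 - conj(a)*z0 = 1 - (0.2 + 0.3i)*0.6 = 0.88 - 0.18i
Step 3: |z0 - a|^2 = 0.4^2 + 0.3^2 = 0.25; |1 - conj(a)*z0|^2 = 0.88^2 + (-0.18)^2 = 0.8068
Step 4: |B_a(0.6)| = sqrt(0.25 / 0.8068) = sqrt(0.309866)
Step 5: = 0.5567

0.5567


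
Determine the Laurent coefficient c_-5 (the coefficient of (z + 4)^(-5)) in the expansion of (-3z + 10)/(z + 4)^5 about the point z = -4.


Step 1: Write the numerator in powers of (z + 4): -3z + 10 = -3(z + 4) + (-3*(-4) + 10) = -3(z + 4) + 22
Step 2: Divide by (z + 4)^5: f(z) = 22(z + 4)^(-5) - 3(z + 4)^(-4)
Step 3: This finite sum is the Laurent series of f about z = -4.
Step 4: Coefficient of (z + 4)^(-5) = -3*(-4) + 10 = 22

22


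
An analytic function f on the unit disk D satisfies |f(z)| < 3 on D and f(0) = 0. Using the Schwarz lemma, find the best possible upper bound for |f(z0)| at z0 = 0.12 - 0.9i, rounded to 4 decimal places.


Step 1: g = f/3 maps D -> D with g(0) = 0, so by the Schwarz lemma |g(z)| <= |z|, i.e. |f(z)| <= 3|z|; this is sharp (f(z) = 3z).
Step 2: |z0|^2 = 0.12^2 + (-0.9)^2 = 0.8244
Step 3: |z0| = sqrt(0.8244) = 0.907965
Step 4: Best bound = 3 * |z0| = 3 * 0.907965 = 2.7239

2.7239


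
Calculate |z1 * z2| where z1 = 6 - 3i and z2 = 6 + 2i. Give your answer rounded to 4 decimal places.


Step 1: |z1| = sqrt(6^2 + (-3)^2) = sqrt(45)
Step 2: |z2| = sqrt(6^2 + 2^2) = sqrt(40)
Step 3: |z1*z2| = |z1|*|z2| = sqrt(45) * sqrt(40) = sqrt(45 * 40) = sqrt(1800)
Step 4: = 42.4264

42.4264


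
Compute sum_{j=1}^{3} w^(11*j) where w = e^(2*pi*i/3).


Step 1: The sum sum_{j=1}^{n} w^(k*j) equals n if n | k, else 0.
Step 2: Here n = 3, k = 11
Step 3: Does n divide k? 3 | 11 -> False
Step 4: Sum = 0

0


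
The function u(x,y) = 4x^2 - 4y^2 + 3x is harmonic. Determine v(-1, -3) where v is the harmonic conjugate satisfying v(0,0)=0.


Step 1: v_x = -u_y = 8y + 0
Step 2: v_y = u_x = 8x + 3
Step 3: v = 8xy + 3y + C
Step 4: v(0,0) = 0 => C = 0
Step 5: v(-1, -3) = 15

15


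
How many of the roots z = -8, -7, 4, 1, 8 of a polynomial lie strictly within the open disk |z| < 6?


Step 1: Check each root:
  z = -8: |-8| = 8 >= 6
  z = -7: |-7| = 7 >= 6
  z = 4: |4| = 4 < 6
  z = 1: |1| = 1 < 6
  z = 8: |8| = 8 >= 6
Step 2: Count = 2

2


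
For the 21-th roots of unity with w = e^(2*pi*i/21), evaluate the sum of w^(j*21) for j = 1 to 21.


Step 1: The sum sum_{j=1}^{n} w^(k*j) equals n if n | k, else 0.
Step 2: Here n = 21, k = 21
Step 3: Does n divide k? 21 | 21 -> True
Step 4: Sum = 21

21


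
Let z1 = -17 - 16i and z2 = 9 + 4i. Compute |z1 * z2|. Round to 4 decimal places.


Step 1: |z1| = sqrt((-17)^2 + (-16)^2) = sqrt(545)
Step 2: |z2| = sqrt(9^2 + 4^2) = sqrt(97)
Step 3: |z1*z2| = |z1|*|z2| = sqrt(545) * sqrt(97) = sqrt(545 * 97) = sqrt(52865)
Step 4: = 229.9239

229.9239


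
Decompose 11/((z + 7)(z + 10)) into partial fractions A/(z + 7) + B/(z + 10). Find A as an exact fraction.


Step 1: Multiply both sides by (z + 7) and set z = -7
Step 2: A = 11 / (-7 + 10)
Step 3: A = 11 / 3
Step 4: A = 11/3

11/3


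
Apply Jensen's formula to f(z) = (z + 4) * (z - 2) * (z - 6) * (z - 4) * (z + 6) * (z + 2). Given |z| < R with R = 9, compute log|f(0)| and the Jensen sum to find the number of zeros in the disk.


Jensen's formula: (1/2pi)*integral log|f(Re^it)|dt = log|f(0)| + sum_{|a_k|<R} log(R/|a_k|)
Step 1: f(0) = 4 * (-2) * (-6) * (-4) * 6 * 2 = -2304
Step 2: log|f(0)| = log|-4| + log|2| + log|6| + log|4| + log|-6| + log|-2| = 7.7424
Step 3: Zeros inside |z| < 9: -4, 2, 6, 4, -6, -2
Step 4: Jensen sum = log(9/4) + log(9/2) + log(9/6) + log(9/4) + log(9/6) + log(9/2) = 5.4409
Step 5: n(R) = number of terms in the Jensen sum = count of zeros inside |z| < 9 = 6

6


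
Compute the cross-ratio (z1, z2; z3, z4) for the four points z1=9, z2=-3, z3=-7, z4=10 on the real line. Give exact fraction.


Step 1: (z1-z3)(z2-z4) = 16 * (-13) = -208
Step 2: (z1-z4)(z2-z3) = (-1) * 4 = -4
Step 3: Cross-ratio = 208/4 = 52

52


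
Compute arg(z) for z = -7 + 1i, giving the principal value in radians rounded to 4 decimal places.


Step 1: z = -7 + 1i
Step 2: arg(z) = atan2(1, -7)
Step 3: arg(z) = 2.9997

2.9997


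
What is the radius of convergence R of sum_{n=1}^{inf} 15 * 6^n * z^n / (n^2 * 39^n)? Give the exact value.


Step 1: General term a_n = 15 * 6^n / (n^2 * 39^n)
Step 2: By the root test, |a_n|^(1/n) = 15^(1/n) * 6 / (n^(2/n) * 39) -> 6/39 as n -> infinity (since 15^(1/n) -> 1 and n^(2/n) -> 1)
Step 3: R = 1/lim|a_n|^(1/n) = 39/6 = 13/2

13/2


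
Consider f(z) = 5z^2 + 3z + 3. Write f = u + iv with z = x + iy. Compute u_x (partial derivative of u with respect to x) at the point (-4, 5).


Step 1: f(z) = 5(x+iy)^2 + 3(x+iy) + 3
Step 2: u = 5(x^2 - y^2) + 3x + 3
Step 3: u_x = 10x + 3
Step 4: At (-4, 5): u_x = -40 + 3 = -37

-37


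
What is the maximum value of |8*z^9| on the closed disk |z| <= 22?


Step 1: On |z| = 22, |f(z)| = 8 * |z|^9 = 8 * 22^9
Step 2: By maximum modulus principle, maximum is on boundary.
Step 3: Maximum = 8 * 1207269217792 = 9658153742336

9658153742336


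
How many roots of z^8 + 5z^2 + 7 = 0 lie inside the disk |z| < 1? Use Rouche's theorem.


Step 1: On |z| = 1 the three terms have sizes |z^8| = 1^8 = 1, |5z^2| = 5*1^2 = 5, |7| = 7
Step 2: The dominant term is g(z) = 7; let h(z) = z^8 + 5z^2 so f = g + h
Step 3: On |z| = 1: |g| = 7 and |h| <= 1 + 5 = 6
Step 4: Since 7 > 6, |h| < |g| on |z| = 1, so by Rouche f has the same number of zeros as g inside |z| < 1
Step 5: g(z) = 7 is a nonzero constant with no zeros inside |z| < 1. Answer = 0

0


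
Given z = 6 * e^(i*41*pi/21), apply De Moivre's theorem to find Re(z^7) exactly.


Step 1: By De Moivre's theorem, z^7 = 6^7 * e^(i*7*41*pi/21) = 279936 * (cos(41*pi/3) + i*sin(41*pi/3))
Step 2: |z|^7 = 6^7 = 279936
Step 3: Reduce the angle mod 2*pi: 41*pi/3 - 12*pi = 5*pi/3
Step 4: cos(5*pi/3) = 1/2
Step 5: Re(z^7) = 279936 * 1/2 = 139968

139968


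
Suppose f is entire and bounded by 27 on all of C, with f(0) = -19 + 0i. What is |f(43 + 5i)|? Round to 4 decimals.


Step 1: By Liouville's theorem, a bounded entire function is constant.
Step 2: f(z) = f(0) = -19 + 0i for all z.
Step 3: |f(w)| = |-19 + 0i| = sqrt(361 + 0)
Step 4: = 19.0

19.0


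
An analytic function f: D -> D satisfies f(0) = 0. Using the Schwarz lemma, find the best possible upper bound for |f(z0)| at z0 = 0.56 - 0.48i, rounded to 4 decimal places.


Step 1: Schwarz lemma: if f: D -> D is analytic with f(0) = 0, then |f(z)| <= |z| for all z in D, and this is sharp (f(z) = z).
Step 2: |z0|^2 = 0.56^2 + (-0.48)^2 = 0.544
Step 3: |z0| = sqrt(0.544) = 0.737564
Step 4: Best bound = |z0| = 0.7376

0.7376


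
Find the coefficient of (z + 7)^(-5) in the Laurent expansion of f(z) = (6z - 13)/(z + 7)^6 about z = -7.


Step 1: Write the numerator in powers of (z + 7): 6z - 13 = 6(z + 7) + (6*(-7) - 13) = 6(z + 7) - 55
Step 2: Divide by (z + 7)^6: f(z) = -55(z + 7)^(-6) + 6(z + 7)^(-5)
Step 3: This finite sum is the Laurent series of f about z = -7.
Step 4: Coefficient of (z + 7)^(-5) = coefficient of (z + 7) in the re-centred numerator = 6

6


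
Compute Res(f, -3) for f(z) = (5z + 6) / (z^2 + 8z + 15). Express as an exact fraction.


Step 1: Q(z) = z^2 + 8z + 15 = (z + 3)(z + 5)
Step 2: Q'(z) = 2z + 8
Step 3: Q'(-3) = 2, P(-3) = -9
Step 4: Res = P(-3)/Q'(-3) = -9/2 = -9/2

-9/2


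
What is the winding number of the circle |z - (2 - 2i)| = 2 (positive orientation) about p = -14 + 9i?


Step 1: Center c = (2, -2), radius = 2
Step 2: |p - c|^2 = (-16)^2 + 11^2 = 377
Step 3: r^2 = 4
Step 4: |p-c| > r so winding number = 0

0


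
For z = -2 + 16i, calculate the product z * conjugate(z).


Step 1: conj(z) = -2 - 16i
Step 2: z * conj(z) = (-2)^2 + 16^2
Step 3: = 4 + 256 = 260

260


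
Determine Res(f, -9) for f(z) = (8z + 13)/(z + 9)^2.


Step 1: Pole of order 2 at z = -9
Step 2: Res = lim d/dz [(z + 9)^2 * f(z)] as z -> -9
Step 3: (z + 9)^2 * f(z) = 8z + 13
Step 4: d/dz[8z + 13] = 8

8


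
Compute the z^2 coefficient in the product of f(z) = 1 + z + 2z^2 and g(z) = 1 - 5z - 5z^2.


Step 1: z^2 term in f*g comes from: (1)*(-5z^2) + (z)*(-5z) + (2z^2)*(1)
Step 2: = -5 - 5 + 2
Step 3: = -8

-8


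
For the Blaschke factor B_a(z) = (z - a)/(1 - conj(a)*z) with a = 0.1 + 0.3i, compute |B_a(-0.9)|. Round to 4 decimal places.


Step 1: Numerator z0 - a = -0.9 - (0.1 + 0.3i) = -1 - 0.3i
Step 2: Denominator 1 - conj(a)*z0 = 1 - (0.1 - 0.3i)*(-0.9) = 1.09 - 0.27i
Step 3: |z0 - a|^2 = (-1)^2 + (-0.3)^2 = 1.09; |1 - conj(a)*z0|^2 = 1.09^2 + (-0.27)^2 = 1.261
Step 4: |B_a(-0.9)| = sqrt(1.09 / 1.261) = sqrt(0.864393)
Step 5: = 0.9297

0.9297


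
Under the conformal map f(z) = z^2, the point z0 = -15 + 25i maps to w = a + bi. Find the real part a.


Step 1: z0 = -15 + 25i
Step 2: z0^2 = (-15)^2 - 25^2 - 750i
Step 3: real part = 225 - 625 = -400

-400


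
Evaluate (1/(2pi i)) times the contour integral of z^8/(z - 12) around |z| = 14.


Step 1: f(z) = z^8, a = 12 is inside |z| = 14
Step 2: By Cauchy integral formula: (1/(2pi*i)) * integral = f(a)
Step 3: f(12) = 12^8 = 429981696

429981696


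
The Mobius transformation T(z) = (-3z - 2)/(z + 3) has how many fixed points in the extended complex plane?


Step 1: Fixed points satisfy T(z) = z
Step 2: z^2 + 6z + 2 = 0
Step 3: Discriminant = 6^2 - 4*1*2 = 28
Step 4: Number of fixed points = 2

2


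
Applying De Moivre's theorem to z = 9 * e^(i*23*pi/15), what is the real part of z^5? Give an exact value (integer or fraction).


Step 1: By De Moivre's theorem, z^5 = 9^5 * e^(i*5*23*pi/15) = 59049 * (cos(23*pi/3) + i*sin(23*pi/3))
Step 2: |z|^5 = 9^5 = 59049
Step 3: Reduce the angle mod 2*pi: 23*pi/3 - 6*pi = 5*pi/3
Step 4: cos(5*pi/3) = 1/2
Step 5: Re(z^5) = 59049 * 1/2 = 59049/2

59049/2


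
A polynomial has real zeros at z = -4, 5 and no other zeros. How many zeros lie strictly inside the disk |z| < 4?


Step 1: Check each root:
  z = -4: |-4| = 4 >= 4
  z = 5: |5| = 5 >= 4
Step 2: Count = 0

0


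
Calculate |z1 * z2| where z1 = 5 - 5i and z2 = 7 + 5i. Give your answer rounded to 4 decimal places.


Step 1: |z1| = sqrt(5^2 + (-5)^2) = sqrt(50)
Step 2: |z2| = sqrt(7^2 + 5^2) = sqrt(74)
Step 3: |z1*z2| = |z1|*|z2| = sqrt(50) * sqrt(74) = sqrt(50 * 74) = sqrt(3700)
Step 4: = 60.8276

60.8276


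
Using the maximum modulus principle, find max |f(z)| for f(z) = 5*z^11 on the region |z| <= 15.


Step 1: On |z| = 15, |f(z)| = 5 * |z|^11 = 5 * 15^11
Step 2: By maximum modulus principle, maximum is on boundary.
Step 3: Maximum = 5 * 8649755859375 = 43248779296875

43248779296875


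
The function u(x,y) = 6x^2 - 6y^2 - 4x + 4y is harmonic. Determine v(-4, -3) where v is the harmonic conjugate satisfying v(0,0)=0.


Step 1: v_x = -u_y = 12y - 4
Step 2: v_y = u_x = 12x - 4
Step 3: v = 12xy - 4x - 4y + C
Step 4: v(0,0) = 0 => C = 0
Step 5: v(-4, -3) = 172

172


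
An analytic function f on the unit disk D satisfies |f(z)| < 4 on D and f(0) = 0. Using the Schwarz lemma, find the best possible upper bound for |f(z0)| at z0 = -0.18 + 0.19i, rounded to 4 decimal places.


Step 1: g = f/4 maps D -> D with g(0) = 0, so by the Schwarz lemma |g(z)| <= |z|, i.e. |f(z)| <= 4|z|; this is sharp (f(z) = 4z).
Step 2: |z0|^2 = (-0.18)^2 + 0.19^2 = 0.0685
Step 3: |z0| = sqrt(0.0685) = 0.261725
Step 4: Best bound = 4 * |z0| = 4 * 0.261725 = 1.0469

1.0469


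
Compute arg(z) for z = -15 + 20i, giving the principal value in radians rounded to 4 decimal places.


Step 1: z = -15 + 20i
Step 2: arg(z) = atan2(20, -15)
Step 3: arg(z) = 2.2143

2.2143


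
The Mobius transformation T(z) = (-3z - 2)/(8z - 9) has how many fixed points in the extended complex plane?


Step 1: Fixed points satisfy T(z) = z
Step 2: 8z^2 - 6z + 2 = 0
Step 3: Discriminant = (-6)^2 - 4*8*2 = -28
Step 4: Number of fixed points = 2

2


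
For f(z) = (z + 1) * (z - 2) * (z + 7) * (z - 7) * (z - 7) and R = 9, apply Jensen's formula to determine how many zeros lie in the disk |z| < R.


Jensen's formula: (1/2pi)*integral log|f(Re^it)|dt = log|f(0)| + sum_{|a_k|<R} log(R/|a_k|)
Step 1: f(0) = 1 * (-2) * 7 * (-7) * (-7) = -686
Step 2: log|f(0)| = log|-1| + log|2| + log|-7| + log|7| + log|7| = 6.5309
Step 3: Zeros inside |z| < 9: -1, 2, -7, 7, 7
Step 4: Jensen sum = log(9/1) + log(9/2) + log(9/7) + log(9/7) + log(9/7) = 4.4552
Step 5: n(R) = number of terms in the Jensen sum = count of zeros inside |z| < 9 = 5

5


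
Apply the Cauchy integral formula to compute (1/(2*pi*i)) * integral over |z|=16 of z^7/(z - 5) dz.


Step 1: f(z) = z^7, a = 5 is inside |z| = 16
Step 2: By Cauchy integral formula: (1/(2pi*i)) * integral = f(a)
Step 3: f(5) = 5^7 = 78125

78125


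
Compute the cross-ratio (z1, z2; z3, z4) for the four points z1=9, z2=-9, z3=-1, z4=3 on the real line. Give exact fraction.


Step 1: (z1-z3)(z2-z4) = 10 * (-12) = -120
Step 2: (z1-z4)(z2-z3) = 6 * (-8) = -48
Step 3: Cross-ratio = 120/48 = 5/2

5/2


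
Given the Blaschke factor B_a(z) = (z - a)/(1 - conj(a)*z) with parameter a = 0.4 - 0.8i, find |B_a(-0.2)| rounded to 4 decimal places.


Step 1: Numerator z0 - a = -0.2 - (0.4 - 0.8i) = -0.6 + 0.8i
Step 2: Denominator 1 - conj(a)*z0 = 1 - (0.4 + 0.8i)*(-0.2) = 1.08 + 0.16i
Step 3: |z0 - a|^2 = (-0.6)^2 + 0.8^2 = 1; |1 - conj(a)*z0|^2 = 1.08^2 + 0.16^2 = 1.192
Step 4: |B_a(-0.2)| = sqrt(1 / 1.192) = sqrt(0.838926)
Step 5: = 0.9159

0.9159


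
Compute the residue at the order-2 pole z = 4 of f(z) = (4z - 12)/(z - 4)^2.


Step 1: Pole of order 2 at z = 4
Step 2: Res = lim d/dz [(z - 4)^2 * f(z)] as z -> 4
Step 3: (z - 4)^2 * f(z) = 4z - 12
Step 4: d/dz[4z - 12] = 4

4


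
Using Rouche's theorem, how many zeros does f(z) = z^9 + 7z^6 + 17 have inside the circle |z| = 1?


Step 1: On |z| = 1 the three terms have sizes |z^9| = 1^9 = 1, |7z^6| = 7*1^6 = 7, |17| = 17
Step 2: The dominant term is g(z) = 17; let h(z) = z^9 + 7z^6 so f = g + h
Step 3: On |z| = 1: |g| = 17 and |h| <= 1 + 7 = 8
Step 4: Since 17 > 8, |h| < |g| on |z| = 1, so by Rouche f has the same number of zeros as g inside |z| < 1
Step 5: g(z) = 17 is a nonzero constant with no zeros inside |z| < 1. Answer = 0

0


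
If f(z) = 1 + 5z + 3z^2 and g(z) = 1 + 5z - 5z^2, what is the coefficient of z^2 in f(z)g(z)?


Step 1: z^2 term in f*g comes from: (1)*(-5z^2) + (5z)*(5z) + (3z^2)*(1)
Step 2: = -5 + 25 + 3
Step 3: = 23

23


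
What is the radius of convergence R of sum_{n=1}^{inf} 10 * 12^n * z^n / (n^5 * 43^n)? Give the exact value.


Step 1: General term a_n = 10 * 12^n / (n^5 * 43^n)
Step 2: By the root test, |a_n|^(1/n) = 10^(1/n) * 12 / (n^(5/n) * 43) -> 12/43 as n -> infinity (since 10^(1/n) -> 1 and n^(5/n) -> 1)
Step 3: R = 1/lim|a_n|^(1/n) = 43/12

43/12


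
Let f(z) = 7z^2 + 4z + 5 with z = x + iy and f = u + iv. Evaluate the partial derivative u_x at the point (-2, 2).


Step 1: f(z) = 7(x+iy)^2 + 4(x+iy) + 5
Step 2: u = 7(x^2 - y^2) + 4x + 5
Step 3: u_x = 14x + 4
Step 4: At (-2, 2): u_x = -28 + 4 = -24

-24


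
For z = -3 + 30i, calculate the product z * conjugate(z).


Step 1: conj(z) = -3 - 30i
Step 2: z * conj(z) = (-3)^2 + 30^2
Step 3: = 9 + 900 = 909

909


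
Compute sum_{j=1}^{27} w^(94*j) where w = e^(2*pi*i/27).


Step 1: The sum sum_{j=1}^{n} w^(k*j) equals n if n | k, else 0.
Step 2: Here n = 27, k = 94
Step 3: Does n divide k? 27 | 94 -> False
Step 4: Sum = 0

0


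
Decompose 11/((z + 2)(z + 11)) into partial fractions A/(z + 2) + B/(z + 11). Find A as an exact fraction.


Step 1: Multiply both sides by (z + 2) and set z = -2
Step 2: A = 11 / (-2 + 11)
Step 3: A = 11 / 9
Step 4: A = 11/9

11/9


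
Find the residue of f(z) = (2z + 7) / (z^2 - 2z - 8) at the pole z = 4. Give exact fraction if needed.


Step 1: Q(z) = z^2 - 2z - 8 = (z - 4)(z + 2)
Step 2: Q'(z) = 2z - 2
Step 3: Q'(4) = 6, P(4) = 15
Step 4: Res = P(4)/Q'(4) = 15/6 = 5/2

5/2


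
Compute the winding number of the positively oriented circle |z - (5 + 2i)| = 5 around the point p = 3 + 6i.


Step 1: Center c = (5, 2), radius = 5
Step 2: |p - c|^2 = (-2)^2 + 4^2 = 20
Step 3: r^2 = 25
Step 4: |p-c| < r so winding number = 1

1


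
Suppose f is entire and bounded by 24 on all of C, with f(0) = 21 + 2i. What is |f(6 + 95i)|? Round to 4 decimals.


Step 1: By Liouville's theorem, a bounded entire function is constant.
Step 2: f(z) = f(0) = 21 + 2i for all z.
Step 3: |f(w)| = |21 + 2i| = sqrt(441 + 4)
Step 4: = 21.095

21.095


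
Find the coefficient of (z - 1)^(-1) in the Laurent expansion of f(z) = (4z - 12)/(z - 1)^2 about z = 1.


Step 1: Write the numerator in powers of (z - 1): 4z - 12 = 4(z - 1) + (4*1 - 12) = 4(z - 1) - 8
Step 2: Divide by (z - 1)^2: f(z) = -8(z - 1)^(-2) + 4(z - 1)^(-1)
Step 3: This finite sum is the Laurent series of f about z = 1.
Step 4: Coefficient of (z - 1)^(-1) = coefficient of (z - 1) in the re-centred numerator = 4

4


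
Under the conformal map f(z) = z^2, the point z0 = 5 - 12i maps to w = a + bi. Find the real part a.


Step 1: z0 = 5 - 12i
Step 2: z0^2 = 5^2 - (-12)^2 - 120i
Step 3: real part = 25 - 144 = -119

-119


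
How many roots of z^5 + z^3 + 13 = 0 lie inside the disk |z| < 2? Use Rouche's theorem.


Step 1: On |z| = 2 the three terms have sizes |z^5| = 2^5 = 32, |z^3| = 2^3 = 8, |13| = 13
Step 2: The dominant term is g(z) = z^5; let h(z) = z^3 + 13 so f = g + h
Step 3: On |z| = 2: |g| = 32 and |h| <= 8 + 13 = 21
Step 4: Since 32 > 21, |h| < |g| on |z| = 2, so by Rouche f has the same number of zeros as g inside |z| < 2
Step 5: g(z) = z^5 has 5 zeros (all at the origin) inside |z| < 2. Answer = 5

5


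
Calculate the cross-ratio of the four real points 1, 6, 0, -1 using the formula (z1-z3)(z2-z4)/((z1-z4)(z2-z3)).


Step 1: (z1-z3)(z2-z4) = 1 * 7 = 7
Step 2: (z1-z4)(z2-z3) = 2 * 6 = 12
Step 3: Cross-ratio = 7/12 = 7/12

7/12


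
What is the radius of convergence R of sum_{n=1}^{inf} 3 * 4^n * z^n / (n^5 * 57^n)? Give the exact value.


Step 1: General term a_n = 3 * 4^n / (n^5 * 57^n)
Step 2: By the root test, |a_n|^(1/n) = 3^(1/n) * 4 / (n^(5/n) * 57) -> 4/57 as n -> infinity (since 3^(1/n) -> 1 and n^(5/n) -> 1)
Step 3: R = 1/lim|a_n|^(1/n) = 57/4

57/4


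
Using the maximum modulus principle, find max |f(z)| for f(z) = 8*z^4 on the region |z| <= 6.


Step 1: On |z| = 6, |f(z)| = 8 * |z|^4 = 8 * 6^4
Step 2: By maximum modulus principle, maximum is on boundary.
Step 3: Maximum = 8 * 1296 = 10368

10368


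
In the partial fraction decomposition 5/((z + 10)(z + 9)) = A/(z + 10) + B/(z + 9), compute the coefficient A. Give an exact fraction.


Step 1: Multiply both sides by (z + 10) and set z = -10
Step 2: A = 5 / (-10 + 9)
Step 3: A = 5 / (-1)
Step 4: A = -5

-5


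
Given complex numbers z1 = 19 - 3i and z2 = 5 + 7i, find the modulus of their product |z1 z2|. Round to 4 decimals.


Step 1: |z1| = sqrt(19^2 + (-3)^2) = sqrt(370)
Step 2: |z2| = sqrt(5^2 + 7^2) = sqrt(74)
Step 3: |z1*z2| = |z1|*|z2| = sqrt(370) * sqrt(74) = sqrt(370 * 74) = sqrt(27380)
Step 4: = 165.469

165.469


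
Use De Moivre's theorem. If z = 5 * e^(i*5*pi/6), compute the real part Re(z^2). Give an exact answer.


Step 1: By De Moivre's theorem, z^2 = 5^2 * e^(i*2*5*pi/6) = 25 * (cos(5*pi/3) + i*sin(5*pi/3))
Step 2: |z|^2 = 5^2 = 25
Step 3: The angle 5*pi/3 already lies in [0, 2*pi)
Step 4: cos(5*pi/3) = 1/2
Step 5: Re(z^2) = 25 * 1/2 = 25/2

25/2


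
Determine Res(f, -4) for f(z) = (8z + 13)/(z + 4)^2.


Step 1: Pole of order 2 at z = -4
Step 2: Res = lim d/dz [(z + 4)^2 * f(z)] as z -> -4
Step 3: (z + 4)^2 * f(z) = 8z + 13
Step 4: d/dz[8z + 13] = 8

8


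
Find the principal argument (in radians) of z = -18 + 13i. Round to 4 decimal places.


Step 1: z = -18 + 13i
Step 2: arg(z) = atan2(13, -18)
Step 3: arg(z) = 2.5161

2.5161


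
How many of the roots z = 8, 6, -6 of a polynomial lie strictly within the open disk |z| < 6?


Step 1: Check each root:
  z = 8: |8| = 8 >= 6
  z = 6: |6| = 6 >= 6
  z = -6: |-6| = 6 >= 6
Step 2: Count = 0

0


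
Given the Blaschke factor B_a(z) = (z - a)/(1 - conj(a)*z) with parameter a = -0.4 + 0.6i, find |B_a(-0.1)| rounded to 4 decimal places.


Step 1: Numerator z0 - a = -0.1 - (-0.4 + 0.6i) = 0.3 - 0.6i
Step 2: Denominator 1 - conj(a)*z0 = 1 - (-0.4 - 0.6i)*(-0.1) = 0.96 - 0.06i
Step 3: |z0 - a|^2 = 0.3^2 + (-0.6)^2 = 0.45; |1 - conj(a)*z0|^2 = 0.96^2 + (-0.06)^2 = 0.9252
Step 4: |B_a(-0.1)| = sqrt(0.45 / 0.9252) = sqrt(0.486381)
Step 5: = 0.6974

0.6974


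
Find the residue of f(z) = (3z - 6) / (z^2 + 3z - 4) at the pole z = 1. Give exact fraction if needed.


Step 1: Q(z) = z^2 + 3z - 4 = (z - 1)(z + 4)
Step 2: Q'(z) = 2z + 3
Step 3: Q'(1) = 5, P(1) = -3
Step 4: Res = P(1)/Q'(1) = -3/5 = -3/5

-3/5


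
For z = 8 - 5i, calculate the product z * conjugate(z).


Step 1: conj(z) = 8 + 5i
Step 2: z * conj(z) = 8^2 + (-5)^2
Step 3: = 64 + 25 = 89

89


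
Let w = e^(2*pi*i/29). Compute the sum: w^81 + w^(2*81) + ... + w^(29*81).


Step 1: The sum sum_{j=1}^{n} w^(k*j) equals n if n | k, else 0.
Step 2: Here n = 29, k = 81
Step 3: Does n divide k? 29 | 81 -> False
Step 4: Sum = 0

0


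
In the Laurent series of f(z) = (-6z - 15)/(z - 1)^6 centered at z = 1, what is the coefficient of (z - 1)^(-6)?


Step 1: Write the numerator in powers of (z - 1): -6z - 15 = -6(z - 1) + (-6*1 - 15) = -6(z - 1) - 21
Step 2: Divide by (z - 1)^6: f(z) = -21(z - 1)^(-6) - 6(z - 1)^(-5)
Step 3: This finite sum is the Laurent series of f about z = 1.
Step 4: Coefficient of (z - 1)^(-6) = -6*1 - 15 = -21

-21


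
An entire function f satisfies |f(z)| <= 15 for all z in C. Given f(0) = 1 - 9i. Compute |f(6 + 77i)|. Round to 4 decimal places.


Step 1: By Liouville's theorem, a bounded entire function is constant.
Step 2: f(z) = f(0) = 1 - 9i for all z.
Step 3: |f(w)| = |1 - 9i| = sqrt(1 + 81)
Step 4: = 9.0554

9.0554


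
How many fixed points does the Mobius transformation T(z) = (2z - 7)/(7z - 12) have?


Step 1: Fixed points satisfy T(z) = z
Step 2: 7z^2 - 14z + 7 = 0
Step 3: Discriminant = (-14)^2 - 4*7*7 = 0
Step 4: Number of fixed points = 1

1


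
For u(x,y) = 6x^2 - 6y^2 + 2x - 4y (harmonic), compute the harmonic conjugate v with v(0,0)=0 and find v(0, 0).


Step 1: v_x = -u_y = 12y + 4
Step 2: v_y = u_x = 12x + 2
Step 3: v = 12xy + 4x + 2y + C
Step 4: v(0,0) = 0 => C = 0
Step 5: v(0, 0) = 0

0


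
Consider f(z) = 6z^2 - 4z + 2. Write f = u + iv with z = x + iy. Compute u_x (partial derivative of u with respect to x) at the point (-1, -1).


Step 1: f(z) = 6(x+iy)^2 - 4(x+iy) + 2
Step 2: u = 6(x^2 - y^2) - 4x + 2
Step 3: u_x = 12x - 4
Step 4: At (-1, -1): u_x = -12 - 4 = -16

-16


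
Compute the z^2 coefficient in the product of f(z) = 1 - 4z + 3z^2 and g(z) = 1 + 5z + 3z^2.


Step 1: z^2 term in f*g comes from: (1)*(3z^2) + (-4z)*(5z) + (3z^2)*(1)
Step 2: = 3 - 20 + 3
Step 3: = -14

-14


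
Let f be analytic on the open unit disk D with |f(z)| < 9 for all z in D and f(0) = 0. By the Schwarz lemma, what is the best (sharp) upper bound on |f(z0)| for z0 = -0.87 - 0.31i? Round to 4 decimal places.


Step 1: g = f/9 maps D -> D with g(0) = 0, so by the Schwarz lemma |g(z)| <= |z|, i.e. |f(z)| <= 9|z|; this is sharp (f(z) = 9z).
Step 2: |z0|^2 = (-0.87)^2 + (-0.31)^2 = 0.853
Step 3: |z0| = sqrt(0.853) = 0.92358
Step 4: Best bound = 9 * |z0| = 9 * 0.92358 = 8.3122

8.3122


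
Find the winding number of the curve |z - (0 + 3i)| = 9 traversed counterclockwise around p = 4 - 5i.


Step 1: Center c = (0, 3), radius = 9
Step 2: |p - c|^2 = 4^2 + (-8)^2 = 80
Step 3: r^2 = 81
Step 4: |p-c| < r so winding number = 1

1


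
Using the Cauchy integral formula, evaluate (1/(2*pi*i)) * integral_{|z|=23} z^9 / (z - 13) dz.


Step 1: f(z) = z^9, a = 13 is inside |z| = 23
Step 2: By Cauchy integral formula: (1/(2pi*i)) * integral = f(a)
Step 3: f(13) = 13^9 = 10604499373

10604499373


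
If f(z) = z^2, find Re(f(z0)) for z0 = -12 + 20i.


Step 1: z0 = -12 + 20i
Step 2: z0^2 = (-12)^2 - 20^2 - 480i
Step 3: real part = 144 - 400 = -256

-256


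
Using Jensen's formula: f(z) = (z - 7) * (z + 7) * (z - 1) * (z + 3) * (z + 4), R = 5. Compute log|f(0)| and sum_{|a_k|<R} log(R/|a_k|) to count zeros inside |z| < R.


Jensen's formula: (1/2pi)*integral log|f(Re^it)|dt = log|f(0)| + sum_{|a_k|<R} log(R/|a_k|)
Step 1: f(0) = (-7) * 7 * (-1) * 3 * 4 = 588
Step 2: log|f(0)| = log|7| + log|-7| + log|1| + log|-3| + log|-4| = 6.3767
Step 3: Zeros inside |z| < 5: 1, -3, -4
Step 4: Jensen sum = log(5/1) + log(5/3) + log(5/4) = 2.3434
Step 5: n(R) = number of terms in the Jensen sum = count of zeros inside |z| < 5 = 3

3


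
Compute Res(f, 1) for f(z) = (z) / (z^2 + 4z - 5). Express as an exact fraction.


Step 1: Q(z) = z^2 + 4z - 5 = (z - 1)(z + 5)
Step 2: Q'(z) = 2z + 4
Step 3: Q'(1) = 6, P(1) = 1
Step 4: Res = P(1)/Q'(1) = 1/6 = 1/6

1/6


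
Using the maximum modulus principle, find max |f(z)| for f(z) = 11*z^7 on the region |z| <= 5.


Step 1: On |z| = 5, |f(z)| = 11 * |z|^7 = 11 * 5^7
Step 2: By maximum modulus principle, maximum is on boundary.
Step 3: Maximum = 11 * 78125 = 859375

859375


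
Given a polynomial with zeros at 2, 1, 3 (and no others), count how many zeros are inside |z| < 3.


Step 1: Check each root:
  z = 2: |2| = 2 < 3
  z = 1: |1| = 1 < 3
  z = 3: |3| = 3 >= 3
Step 2: Count = 2

2


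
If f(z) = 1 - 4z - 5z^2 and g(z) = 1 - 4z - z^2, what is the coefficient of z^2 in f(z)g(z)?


Step 1: z^2 term in f*g comes from: (1)*(-z^2) + (-4z)*(-4z) + (-5z^2)*(1)
Step 2: = -1 + 16 - 5
Step 3: = 10

10


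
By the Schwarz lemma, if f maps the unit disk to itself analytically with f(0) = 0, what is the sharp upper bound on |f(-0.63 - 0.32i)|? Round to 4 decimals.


Step 1: Schwarz lemma: if f: D -> D is analytic with f(0) = 0, then |f(z)| <= |z| for all z in D, and this is sharp (f(z) = z).
Step 2: |z0|^2 = (-0.63)^2 + (-0.32)^2 = 0.4993
Step 3: |z0| = sqrt(0.4993) = 0.706612
Step 4: Best bound = |z0| = 0.7066

0.7066


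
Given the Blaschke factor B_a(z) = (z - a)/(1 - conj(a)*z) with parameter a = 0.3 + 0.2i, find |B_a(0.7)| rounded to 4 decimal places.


Step 1: Numerator z0 - a = 0.7 - (0.3 + 0.2i) = 0.4 - 0.2i
Step 2: Denominator 1 - conj(a)*z0 = 1 - (0.3 - 0.2i)*0.7 = 0.79 + 0.14i
Step 3: |z0 - a|^2 = 0.4^2 + (-0.2)^2 = 0.2; |1 - conj(a)*z0|^2 = 0.79^2 + 0.14^2 = 0.6437
Step 4: |B_a(0.7)| = sqrt(0.2 / 0.6437) = sqrt(0.310704)
Step 5: = 0.5574

0.5574


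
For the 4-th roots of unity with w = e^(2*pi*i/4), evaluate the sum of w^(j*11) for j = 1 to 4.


Step 1: The sum sum_{j=1}^{n} w^(k*j) equals n if n | k, else 0.
Step 2: Here n = 4, k = 11
Step 3: Does n divide k? 4 | 11 -> False
Step 4: Sum = 0

0


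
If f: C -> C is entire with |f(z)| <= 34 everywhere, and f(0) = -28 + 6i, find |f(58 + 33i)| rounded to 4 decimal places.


Step 1: By Liouville's theorem, a bounded entire function is constant.
Step 2: f(z) = f(0) = -28 + 6i for all z.
Step 3: |f(w)| = |-28 + 6i| = sqrt(784 + 36)
Step 4: = 28.6356

28.6356


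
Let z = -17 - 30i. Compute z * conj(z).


Step 1: conj(z) = -17 + 30i
Step 2: z * conj(z) = (-17)^2 + (-30)^2
Step 3: = 289 + 900 = 1189

1189


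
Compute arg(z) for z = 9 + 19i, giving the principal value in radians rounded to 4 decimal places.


Step 1: z = 9 + 19i
Step 2: arg(z) = atan2(19, 9)
Step 3: arg(z) = 1.1284

1.1284


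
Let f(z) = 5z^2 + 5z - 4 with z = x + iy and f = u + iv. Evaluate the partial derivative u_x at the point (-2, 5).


Step 1: f(z) = 5(x+iy)^2 + 5(x+iy) - 4
Step 2: u = 5(x^2 - y^2) + 5x - 4
Step 3: u_x = 10x + 5
Step 4: At (-2, 5): u_x = -20 + 5 = -15

-15


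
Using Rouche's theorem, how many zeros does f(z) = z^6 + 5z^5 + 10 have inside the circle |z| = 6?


Step 1: On |z| = 6 the three terms have sizes |z^6| = 6^6 = 46656, |5z^5| = 5*6^5 = 38880, |10| = 10
Step 2: The dominant term is g(z) = z^6; let h(z) = 5z^5 + 10 so f = g + h
Step 3: On |z| = 6: |g| = 46656 and |h| <= 38880 + 10 = 38890
Step 4: Since 46656 > 38890, |h| < |g| on |z| = 6, so by Rouche f has the same number of zeros as g inside |z| < 6
Step 5: g(z) = z^6 has 6 zeros (all at the origin) inside |z| < 6. Answer = 6

6


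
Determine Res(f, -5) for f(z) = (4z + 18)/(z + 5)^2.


Step 1: Pole of order 2 at z = -5
Step 2: Res = lim d/dz [(z + 5)^2 * f(z)] as z -> -5
Step 3: (z + 5)^2 * f(z) = 4z + 18
Step 4: d/dz[4z + 18] = 4

4


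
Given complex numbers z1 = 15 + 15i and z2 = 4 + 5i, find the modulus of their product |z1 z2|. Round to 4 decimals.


Step 1: |z1| = sqrt(15^2 + 15^2) = sqrt(450)
Step 2: |z2| = sqrt(4^2 + 5^2) = sqrt(41)
Step 3: |z1*z2| = |z1|*|z2| = sqrt(450) * sqrt(41) = sqrt(450 * 41) = sqrt(18450)
Step 4: = 135.8308

135.8308


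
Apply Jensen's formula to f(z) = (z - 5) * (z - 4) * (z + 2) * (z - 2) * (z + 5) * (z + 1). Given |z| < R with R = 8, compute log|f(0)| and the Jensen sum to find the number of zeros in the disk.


Jensen's formula: (1/2pi)*integral log|f(Re^it)|dt = log|f(0)| + sum_{|a_k|<R} log(R/|a_k|)
Step 1: f(0) = (-5) * (-4) * 2 * (-2) * 5 * 1 = -400
Step 2: log|f(0)| = log|5| + log|4| + log|-2| + log|2| + log|-5| + log|-1| = 5.9915
Step 3: Zeros inside |z| < 8: 5, 4, -2, 2, -5, -1
Step 4: Jensen sum = log(8/5) + log(8/4) + log(8/2) + log(8/2) + log(8/5) + log(8/1) = 6.4852
Step 5: n(R) = number of terms in the Jensen sum = count of zeros inside |z| < 8 = 6

6


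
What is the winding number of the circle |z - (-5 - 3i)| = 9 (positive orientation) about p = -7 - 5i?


Step 1: Center c = (-5, -3), radius = 9
Step 2: |p - c|^2 = (-2)^2 + (-2)^2 = 8
Step 3: r^2 = 81
Step 4: |p-c| < r so winding number = 1

1


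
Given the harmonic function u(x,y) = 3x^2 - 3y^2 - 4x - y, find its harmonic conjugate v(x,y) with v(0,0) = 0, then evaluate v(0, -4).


Step 1: v_x = -u_y = 6y + 1
Step 2: v_y = u_x = 6x - 4
Step 3: v = 6xy + x - 4y + C
Step 4: v(0,0) = 0 => C = 0
Step 5: v(0, -4) = 16

16


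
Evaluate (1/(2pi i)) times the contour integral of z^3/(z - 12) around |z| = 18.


Step 1: f(z) = z^3, a = 12 is inside |z| = 18
Step 2: By Cauchy integral formula: (1/(2pi*i)) * integral = f(a)
Step 3: f(12) = 12^3 = 1728

1728


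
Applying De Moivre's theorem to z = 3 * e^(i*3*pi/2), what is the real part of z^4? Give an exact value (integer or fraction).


Step 1: By De Moivre's theorem, z^4 = 3^4 * e^(i*4*3*pi/2) = 81 * (cos(6*pi) + i*sin(6*pi))
Step 2: |z|^4 = 3^4 = 81
Step 3: Reduce the angle mod 2*pi: 6*pi - 6*pi = 0
Step 4: cos(0) = 1
Step 5: Re(z^4) = 81 * 1 = 81

81
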